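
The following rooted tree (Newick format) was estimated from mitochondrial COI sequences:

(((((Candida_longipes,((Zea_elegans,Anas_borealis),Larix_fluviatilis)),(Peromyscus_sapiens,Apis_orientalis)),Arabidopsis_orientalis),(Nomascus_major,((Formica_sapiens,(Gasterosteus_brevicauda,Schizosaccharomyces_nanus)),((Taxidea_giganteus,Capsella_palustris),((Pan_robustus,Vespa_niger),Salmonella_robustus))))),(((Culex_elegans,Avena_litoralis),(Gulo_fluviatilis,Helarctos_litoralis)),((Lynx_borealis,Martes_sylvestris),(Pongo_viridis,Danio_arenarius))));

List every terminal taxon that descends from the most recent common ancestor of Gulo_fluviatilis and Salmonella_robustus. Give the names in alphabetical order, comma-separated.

Anas_borealis, Apis_orientalis, Arabidopsis_orientalis, Avena_litoralis, Candida_longipes, Capsella_palustris, Culex_elegans, Danio_arenarius, Formica_sapiens, Gasterosteus_brevicauda, Gulo_fluviatilis, Helarctos_litoralis, Larix_fluviatilis, Lynx_borealis, Martes_sylvestris, Nomascus_major, Pan_robustus, Peromyscus_sapiens, Pongo_viridis, Salmonella_robustus, Schizosaccharomyces_nanus, Taxidea_giganteus, Vespa_niger, Zea_elegans

Tracing Gulo_fluviatilis: it sits inside (Gulo_fluviatilis,Helarctos_litoralis).
Tracing Salmonella_robustus: it sits inside ((Pan_robustus,Vespa_niger),Salmonella_robustus).
The smallest clade enclosing both is the whole tree (their MRCA is the root), so the answer is all 24 tips in alphabetical order.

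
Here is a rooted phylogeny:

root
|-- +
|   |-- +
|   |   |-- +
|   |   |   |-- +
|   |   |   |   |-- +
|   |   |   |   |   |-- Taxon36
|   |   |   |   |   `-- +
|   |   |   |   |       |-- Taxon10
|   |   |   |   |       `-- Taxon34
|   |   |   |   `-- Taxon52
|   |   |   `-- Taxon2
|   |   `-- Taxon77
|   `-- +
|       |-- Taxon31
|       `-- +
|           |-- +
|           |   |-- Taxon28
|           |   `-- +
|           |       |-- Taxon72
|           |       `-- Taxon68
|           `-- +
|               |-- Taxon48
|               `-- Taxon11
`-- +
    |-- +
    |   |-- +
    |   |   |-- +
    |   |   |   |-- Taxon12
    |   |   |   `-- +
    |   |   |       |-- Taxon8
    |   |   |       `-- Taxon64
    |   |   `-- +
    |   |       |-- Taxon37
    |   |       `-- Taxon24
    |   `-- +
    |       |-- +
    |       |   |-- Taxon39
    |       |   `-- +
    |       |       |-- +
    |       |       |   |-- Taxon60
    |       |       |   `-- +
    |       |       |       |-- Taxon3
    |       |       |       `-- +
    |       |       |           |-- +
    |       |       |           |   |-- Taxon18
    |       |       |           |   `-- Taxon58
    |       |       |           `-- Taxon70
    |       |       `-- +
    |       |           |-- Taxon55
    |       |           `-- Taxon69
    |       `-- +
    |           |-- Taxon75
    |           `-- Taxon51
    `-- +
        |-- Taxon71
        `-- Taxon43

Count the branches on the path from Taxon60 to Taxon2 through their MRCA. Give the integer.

The MRCA of Taxon60 and Taxon2 is the root of the tree.
From Taxon60 up to that node: 7 branches. From Taxon2 up to the same node: 4 branches. Total: 7 + 4 = 11.

11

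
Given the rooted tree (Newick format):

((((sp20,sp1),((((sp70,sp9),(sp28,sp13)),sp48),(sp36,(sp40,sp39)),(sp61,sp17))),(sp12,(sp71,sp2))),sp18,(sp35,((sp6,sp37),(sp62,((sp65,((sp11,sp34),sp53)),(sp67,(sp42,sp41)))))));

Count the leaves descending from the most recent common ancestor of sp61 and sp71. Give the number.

15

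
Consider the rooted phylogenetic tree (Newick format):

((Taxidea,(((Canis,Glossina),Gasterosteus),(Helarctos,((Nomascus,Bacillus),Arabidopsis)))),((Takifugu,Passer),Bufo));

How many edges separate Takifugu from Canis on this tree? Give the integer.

8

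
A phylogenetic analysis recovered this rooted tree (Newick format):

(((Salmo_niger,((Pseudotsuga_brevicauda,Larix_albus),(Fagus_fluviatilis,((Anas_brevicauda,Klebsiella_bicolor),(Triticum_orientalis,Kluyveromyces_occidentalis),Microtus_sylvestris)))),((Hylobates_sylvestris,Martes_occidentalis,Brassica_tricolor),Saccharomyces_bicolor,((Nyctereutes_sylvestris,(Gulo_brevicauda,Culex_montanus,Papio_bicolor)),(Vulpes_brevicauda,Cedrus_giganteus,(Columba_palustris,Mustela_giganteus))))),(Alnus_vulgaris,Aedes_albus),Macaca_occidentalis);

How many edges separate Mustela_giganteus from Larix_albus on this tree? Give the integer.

The MRCA of Mustela_giganteus and Larix_albus is the node subtending ((Salmo_niger,((Pseudotsuga_brevicauda,Larix_albus),(Fagus_fluviatilis,((Anas_brevicauda,Klebsiella_bicolor),(Triticum_orientalis,Kluyveromyces_occidentalis),Microtus_sylvestris)))),((Hylobates_sylvestris,Martes_occidentalis,Brassica_tricolor),Saccharomyces_bicolor,((Nyctereutes_sylvestris,(Gulo_brevicauda,Culex_montanus,Papio_bicolor)),(Vulpes_brevicauda,Cedrus_giganteus,(Columba_palustris,Mustela_giganteus))))).
From Mustela_giganteus up to that node: 5 branches. From Larix_albus up to the same node: 4 branches. Total: 5 + 4 = 9.

9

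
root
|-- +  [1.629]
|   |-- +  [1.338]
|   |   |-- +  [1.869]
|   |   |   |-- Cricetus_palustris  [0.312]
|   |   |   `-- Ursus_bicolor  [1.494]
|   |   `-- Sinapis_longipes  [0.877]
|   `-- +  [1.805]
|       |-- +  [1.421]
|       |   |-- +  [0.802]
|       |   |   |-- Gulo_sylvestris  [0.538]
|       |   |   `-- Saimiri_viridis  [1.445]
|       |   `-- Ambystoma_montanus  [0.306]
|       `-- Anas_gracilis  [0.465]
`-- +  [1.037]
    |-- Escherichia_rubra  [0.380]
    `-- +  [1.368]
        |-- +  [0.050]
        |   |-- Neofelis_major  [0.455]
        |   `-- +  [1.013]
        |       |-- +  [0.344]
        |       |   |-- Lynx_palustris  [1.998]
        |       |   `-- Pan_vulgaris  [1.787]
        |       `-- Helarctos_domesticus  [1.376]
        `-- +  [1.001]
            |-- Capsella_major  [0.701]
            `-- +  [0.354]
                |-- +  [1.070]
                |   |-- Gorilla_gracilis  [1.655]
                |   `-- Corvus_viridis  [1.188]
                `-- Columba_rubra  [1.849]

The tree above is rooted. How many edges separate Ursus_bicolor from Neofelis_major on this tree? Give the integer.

8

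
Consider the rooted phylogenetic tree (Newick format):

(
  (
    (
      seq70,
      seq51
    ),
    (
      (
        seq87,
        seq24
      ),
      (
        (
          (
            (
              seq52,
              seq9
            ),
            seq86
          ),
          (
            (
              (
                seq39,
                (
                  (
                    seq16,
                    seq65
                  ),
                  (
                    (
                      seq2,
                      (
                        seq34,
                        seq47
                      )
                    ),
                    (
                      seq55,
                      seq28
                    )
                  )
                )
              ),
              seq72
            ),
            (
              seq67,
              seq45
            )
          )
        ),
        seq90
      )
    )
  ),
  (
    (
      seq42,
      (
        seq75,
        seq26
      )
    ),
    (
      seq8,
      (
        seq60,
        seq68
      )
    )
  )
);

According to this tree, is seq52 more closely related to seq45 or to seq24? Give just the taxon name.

seq45

The MRCA of seq52 and seq45 subtends (((seq52,seq9),seq86),(((seq39,((seq16,seq65),((seq2,(seq34,seq47)),(seq55,seq28)))),seq72),(seq67,seq45))) (14 taxa).
The MRCA of seq52 and seq24 subtends ((seq87,seq24),((((seq52,seq9),seq86),(((seq39,((seq16,seq65),((seq2,(seq34,seq47)),(seq55,seq28)))),seq72),(seq67,seq45))),seq90)) (17 taxa).
The first is nested inside the second, so seq52 shares a more recent common ancestor with seq45.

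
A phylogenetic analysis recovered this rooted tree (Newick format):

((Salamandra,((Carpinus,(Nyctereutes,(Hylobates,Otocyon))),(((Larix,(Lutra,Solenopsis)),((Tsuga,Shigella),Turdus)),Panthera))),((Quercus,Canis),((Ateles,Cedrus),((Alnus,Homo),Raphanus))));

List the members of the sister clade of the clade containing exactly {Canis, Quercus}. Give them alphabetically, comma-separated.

The clade containing exactly {Canis, Quercus} attaches to the tree at the node subtending ((Quercus,Canis),((Ateles,Cedrus),((Alnus,Homo),Raphanus))).
The other lineage descending from that same node — the sister group — is ((Ateles,Cedrus),((Alnus,Homo),Raphanus)); its 5 tips in alphabetical order are the answer.

Alnus, Ateles, Cedrus, Homo, Raphanus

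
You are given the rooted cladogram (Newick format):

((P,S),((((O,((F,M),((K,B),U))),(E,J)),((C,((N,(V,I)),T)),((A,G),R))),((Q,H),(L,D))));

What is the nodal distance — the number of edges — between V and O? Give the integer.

9

The MRCA of V and O is the node subtending (((O,((F,M),((K,B),U))),(E,J)),((C,((N,(V,I)),T)),((A,G),R))).
From V up to that node: 6 branches. From O up to the same node: 3 branches. Total: 6 + 3 = 9.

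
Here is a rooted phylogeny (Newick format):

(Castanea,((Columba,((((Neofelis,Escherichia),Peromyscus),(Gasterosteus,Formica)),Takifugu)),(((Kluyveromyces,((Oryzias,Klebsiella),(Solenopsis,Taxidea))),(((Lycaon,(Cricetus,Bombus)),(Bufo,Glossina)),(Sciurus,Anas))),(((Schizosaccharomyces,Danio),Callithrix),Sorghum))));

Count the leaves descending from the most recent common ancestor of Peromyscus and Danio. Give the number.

The MRCA of Peromyscus and Danio is the node subtending ((Columba,((((Neofelis,Escherichia),Peromyscus),(Gasterosteus,Formica)),Takifugu)),(((Kluyveromyces,((Oryzias,Klebsiella),(Solenopsis,Taxidea))),(((Lycaon,(Cricetus,Bombus)),(Bufo,Glossina)),(Sciurus,Anas))),(((Schizosaccharomyces,Danio),Callithrix),Sorghum))).
That clade contains 23 terminal taxa: Anas, Bombus, Bufo, Callithrix, Columba, Cricetus, Danio, Escherichia, Formica, Gasterosteus, Glossina, Klebsiella, Kluyveromyces, Lycaon, Neofelis, Oryzias, Peromyscus, Schizosaccharomyces, Sciurus, Solenopsis, Sorghum, Takifugu, Taxidea.

23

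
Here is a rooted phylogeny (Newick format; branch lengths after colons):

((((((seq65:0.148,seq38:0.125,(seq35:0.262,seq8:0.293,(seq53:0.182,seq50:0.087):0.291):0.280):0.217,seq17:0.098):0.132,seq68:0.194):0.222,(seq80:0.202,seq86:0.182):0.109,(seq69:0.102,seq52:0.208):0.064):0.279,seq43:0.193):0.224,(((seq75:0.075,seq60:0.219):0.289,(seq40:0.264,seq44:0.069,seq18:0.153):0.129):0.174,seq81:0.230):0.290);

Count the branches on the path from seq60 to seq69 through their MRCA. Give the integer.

The MRCA of seq60 and seq69 is the root of the tree.
From seq60 up to that node: 4 branches. From seq69 up to the same node: 4 branches. Total: 4 + 4 = 8.

8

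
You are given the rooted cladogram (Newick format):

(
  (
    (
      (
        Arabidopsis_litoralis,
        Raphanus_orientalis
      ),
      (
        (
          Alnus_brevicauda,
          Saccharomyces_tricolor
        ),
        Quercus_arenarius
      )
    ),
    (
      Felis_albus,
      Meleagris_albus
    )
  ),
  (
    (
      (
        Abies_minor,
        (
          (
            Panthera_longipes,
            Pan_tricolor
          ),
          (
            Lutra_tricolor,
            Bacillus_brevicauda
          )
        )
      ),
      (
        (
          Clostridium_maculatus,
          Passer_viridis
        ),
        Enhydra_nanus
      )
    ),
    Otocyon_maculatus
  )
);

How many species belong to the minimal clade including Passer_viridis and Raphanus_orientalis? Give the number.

The MRCA of Passer_viridis and Raphanus_orientalis is the root, so the clade is the entire tree.
That clade contains 16 terminal taxa: Abies_minor, Alnus_brevicauda, Arabidopsis_litoralis, Bacillus_brevicauda, Clostridium_maculatus, Enhydra_nanus, Felis_albus, Lutra_tricolor, Meleagris_albus, Otocyon_maculatus, Pan_tricolor, Panthera_longipes, Passer_viridis, Quercus_arenarius, Raphanus_orientalis, Saccharomyces_tricolor.

16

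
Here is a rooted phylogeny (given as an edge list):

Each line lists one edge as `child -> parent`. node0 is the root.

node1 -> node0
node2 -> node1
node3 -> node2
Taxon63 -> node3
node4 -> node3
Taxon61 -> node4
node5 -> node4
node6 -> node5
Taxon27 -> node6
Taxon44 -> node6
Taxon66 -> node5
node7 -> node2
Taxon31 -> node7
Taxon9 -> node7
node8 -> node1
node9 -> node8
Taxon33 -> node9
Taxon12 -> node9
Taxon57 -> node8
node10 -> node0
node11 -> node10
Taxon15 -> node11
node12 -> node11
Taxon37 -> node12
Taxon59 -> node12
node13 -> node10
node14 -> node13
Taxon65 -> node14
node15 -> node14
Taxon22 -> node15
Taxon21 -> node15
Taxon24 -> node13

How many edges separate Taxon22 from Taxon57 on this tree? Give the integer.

8

The MRCA of Taxon22 and Taxon57 is the root of the tree.
From Taxon22 up to that node: 5 branches. From Taxon57 up to the same node: 3 branches. Total: 5 + 3 = 8.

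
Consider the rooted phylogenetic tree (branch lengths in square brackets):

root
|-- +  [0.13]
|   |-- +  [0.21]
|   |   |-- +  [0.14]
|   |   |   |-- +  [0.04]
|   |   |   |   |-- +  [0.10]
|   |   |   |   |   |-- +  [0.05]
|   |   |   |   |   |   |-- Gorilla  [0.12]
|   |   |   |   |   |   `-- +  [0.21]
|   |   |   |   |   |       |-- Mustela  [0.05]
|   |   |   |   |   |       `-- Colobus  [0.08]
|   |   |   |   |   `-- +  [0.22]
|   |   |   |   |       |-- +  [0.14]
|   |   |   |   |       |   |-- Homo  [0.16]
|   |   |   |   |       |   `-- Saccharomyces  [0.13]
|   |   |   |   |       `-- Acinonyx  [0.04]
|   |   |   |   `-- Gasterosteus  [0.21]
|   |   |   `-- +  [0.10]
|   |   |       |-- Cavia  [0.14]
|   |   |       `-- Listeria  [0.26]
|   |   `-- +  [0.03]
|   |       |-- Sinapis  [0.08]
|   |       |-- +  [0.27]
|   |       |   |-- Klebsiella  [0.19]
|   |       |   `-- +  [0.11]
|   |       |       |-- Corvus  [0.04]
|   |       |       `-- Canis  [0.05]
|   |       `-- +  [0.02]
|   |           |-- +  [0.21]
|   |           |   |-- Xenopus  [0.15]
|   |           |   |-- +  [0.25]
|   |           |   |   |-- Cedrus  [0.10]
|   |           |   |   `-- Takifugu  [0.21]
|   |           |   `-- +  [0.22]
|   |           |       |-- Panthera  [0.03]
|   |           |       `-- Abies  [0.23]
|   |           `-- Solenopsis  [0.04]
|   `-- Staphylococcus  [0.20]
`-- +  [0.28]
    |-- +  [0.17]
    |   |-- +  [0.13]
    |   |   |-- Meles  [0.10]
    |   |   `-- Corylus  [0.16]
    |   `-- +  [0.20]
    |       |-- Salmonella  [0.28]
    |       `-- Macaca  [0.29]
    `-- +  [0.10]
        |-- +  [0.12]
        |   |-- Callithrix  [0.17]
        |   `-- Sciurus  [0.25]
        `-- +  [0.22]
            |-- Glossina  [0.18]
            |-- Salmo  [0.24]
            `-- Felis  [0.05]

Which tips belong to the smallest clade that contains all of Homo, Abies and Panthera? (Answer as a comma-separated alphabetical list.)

Tracing Homo: it sits inside (Homo,Saccharomyces).
Tracing Abies: it sits inside (Panthera,Abies).
Tracing Panthera: it sits inside (Panthera,Abies).
The smallest clade enclosing all 3 is (((((Gorilla,(Mustela,Colobus)),((Homo,Saccharomyces),Acinonyx)),Gasterosteus),(Cavia,Listeria)),(Sinapis,(Klebsiella,(Corvus,Canis)),((Xenopus,(Cedrus,Takifugu),(Panthera,Abies)),Solenopsis))); the answer is its 19 terminal taxa in alphabetical order.

Abies, Acinonyx, Canis, Cavia, Cedrus, Colobus, Corvus, Gasterosteus, Gorilla, Homo, Klebsiella, Listeria, Mustela, Panthera, Saccharomyces, Sinapis, Solenopsis, Takifugu, Xenopus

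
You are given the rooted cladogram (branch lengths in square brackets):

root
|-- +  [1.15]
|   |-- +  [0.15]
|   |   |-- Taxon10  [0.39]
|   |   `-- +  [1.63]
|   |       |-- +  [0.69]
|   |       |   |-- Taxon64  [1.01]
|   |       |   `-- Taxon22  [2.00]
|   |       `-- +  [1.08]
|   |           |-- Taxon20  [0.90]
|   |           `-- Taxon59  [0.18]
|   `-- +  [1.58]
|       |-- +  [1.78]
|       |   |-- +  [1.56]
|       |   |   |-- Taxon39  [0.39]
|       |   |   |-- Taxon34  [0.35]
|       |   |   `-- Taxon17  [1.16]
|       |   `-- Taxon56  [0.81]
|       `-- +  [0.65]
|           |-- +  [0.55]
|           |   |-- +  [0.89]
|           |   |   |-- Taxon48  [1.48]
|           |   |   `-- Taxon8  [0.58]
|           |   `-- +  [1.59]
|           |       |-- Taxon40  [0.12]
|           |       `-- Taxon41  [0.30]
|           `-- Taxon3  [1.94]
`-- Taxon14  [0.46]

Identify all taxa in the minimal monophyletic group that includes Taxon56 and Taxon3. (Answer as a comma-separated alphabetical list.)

Tracing Taxon56: it sits inside ((Taxon39,Taxon34,Taxon17),Taxon56).
Tracing Taxon3: it sits inside (((Taxon48,Taxon8),(Taxon40,Taxon41)),Taxon3).
The smallest clade enclosing both is (((Taxon39,Taxon34,Taxon17),Taxon56),(((Taxon48,Taxon8),(Taxon40,Taxon41)),Taxon3)); the answer is its 9 terminal taxa in alphabetical order.

Taxon17, Taxon3, Taxon34, Taxon39, Taxon40, Taxon41, Taxon48, Taxon56, Taxon8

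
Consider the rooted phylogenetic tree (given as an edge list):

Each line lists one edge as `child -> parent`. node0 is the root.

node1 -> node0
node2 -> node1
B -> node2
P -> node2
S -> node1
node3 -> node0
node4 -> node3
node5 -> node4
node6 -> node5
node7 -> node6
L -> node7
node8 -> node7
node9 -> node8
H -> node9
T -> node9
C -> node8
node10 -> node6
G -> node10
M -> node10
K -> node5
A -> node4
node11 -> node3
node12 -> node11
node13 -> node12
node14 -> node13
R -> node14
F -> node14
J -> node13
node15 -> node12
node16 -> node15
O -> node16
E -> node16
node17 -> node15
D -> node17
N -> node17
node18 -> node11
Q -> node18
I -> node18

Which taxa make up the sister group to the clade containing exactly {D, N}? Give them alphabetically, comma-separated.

E, O

The clade containing exactly {D, N} attaches to the tree at the node subtending ((O,E),(D,N)).
The other lineage descending from that same node — the sister group — is (O,E); its 2 tips in alphabetical order are the answer.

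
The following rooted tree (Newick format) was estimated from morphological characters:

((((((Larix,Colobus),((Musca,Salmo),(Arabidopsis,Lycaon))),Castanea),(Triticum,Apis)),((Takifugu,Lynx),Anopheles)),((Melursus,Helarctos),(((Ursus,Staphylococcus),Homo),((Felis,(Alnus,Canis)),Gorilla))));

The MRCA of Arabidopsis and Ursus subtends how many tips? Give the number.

The MRCA of Arabidopsis and Ursus is the root, so the clade is the entire tree.
That clade contains 21 terminal taxa: Alnus, Anopheles, Apis, Arabidopsis, Canis, Castanea, Colobus, Felis, Gorilla, Helarctos, Homo, Larix, Lycaon, Lynx, Melursus, Musca, Salmo, Staphylococcus, Takifugu, Triticum, Ursus.

21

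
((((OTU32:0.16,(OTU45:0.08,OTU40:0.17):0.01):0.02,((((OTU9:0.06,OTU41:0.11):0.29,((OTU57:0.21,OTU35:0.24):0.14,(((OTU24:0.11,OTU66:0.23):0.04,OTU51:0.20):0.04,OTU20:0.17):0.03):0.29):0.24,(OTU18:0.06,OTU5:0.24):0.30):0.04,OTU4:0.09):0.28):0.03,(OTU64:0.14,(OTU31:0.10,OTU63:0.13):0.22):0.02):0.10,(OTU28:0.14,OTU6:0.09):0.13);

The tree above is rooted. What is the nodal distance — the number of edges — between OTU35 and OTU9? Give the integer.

5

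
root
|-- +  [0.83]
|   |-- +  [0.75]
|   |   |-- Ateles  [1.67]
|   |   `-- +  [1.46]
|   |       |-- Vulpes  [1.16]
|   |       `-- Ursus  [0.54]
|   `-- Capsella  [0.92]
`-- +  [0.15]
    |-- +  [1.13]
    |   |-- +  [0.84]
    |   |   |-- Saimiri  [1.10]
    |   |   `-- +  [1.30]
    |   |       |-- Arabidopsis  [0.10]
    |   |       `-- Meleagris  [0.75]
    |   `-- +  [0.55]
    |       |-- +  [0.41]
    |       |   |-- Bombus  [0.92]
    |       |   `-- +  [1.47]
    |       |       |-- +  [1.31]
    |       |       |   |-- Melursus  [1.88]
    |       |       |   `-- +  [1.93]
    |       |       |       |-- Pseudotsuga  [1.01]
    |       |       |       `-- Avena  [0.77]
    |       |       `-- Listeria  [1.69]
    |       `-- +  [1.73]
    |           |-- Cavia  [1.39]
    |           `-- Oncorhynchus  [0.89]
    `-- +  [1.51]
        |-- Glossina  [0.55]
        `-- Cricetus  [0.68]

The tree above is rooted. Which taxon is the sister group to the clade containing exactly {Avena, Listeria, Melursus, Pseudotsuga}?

The clade containing exactly {Avena, Listeria, Melursus, Pseudotsuga} attaches to the tree at the node subtending (Bombus,((Melursus,(Pseudotsuga,Avena)),Listeria)).
The other lineage descending from that same node — the sister group — is the single tip Bombus.

Bombus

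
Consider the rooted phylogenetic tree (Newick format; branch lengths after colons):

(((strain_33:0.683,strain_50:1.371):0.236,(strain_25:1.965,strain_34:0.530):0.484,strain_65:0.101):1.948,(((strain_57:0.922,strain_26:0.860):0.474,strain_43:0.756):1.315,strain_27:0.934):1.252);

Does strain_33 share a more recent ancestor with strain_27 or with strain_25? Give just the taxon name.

The MRCA of strain_33 and strain_25 subtends ((strain_33,strain_50),(strain_25,strain_34),strain_65) (5 taxa).
The MRCA of strain_33 and strain_27 is the root, subtending the entire tree (9 taxa).
The first is nested inside the second, so strain_33 shares a more recent common ancestor with strain_25.

strain_25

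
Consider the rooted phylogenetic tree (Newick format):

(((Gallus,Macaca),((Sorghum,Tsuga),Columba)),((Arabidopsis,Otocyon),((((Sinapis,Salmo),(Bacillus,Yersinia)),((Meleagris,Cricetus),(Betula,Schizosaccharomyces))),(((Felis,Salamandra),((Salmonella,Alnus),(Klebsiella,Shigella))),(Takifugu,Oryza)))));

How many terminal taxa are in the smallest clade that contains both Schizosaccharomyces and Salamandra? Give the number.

The MRCA of Schizosaccharomyces and Salamandra is the node subtending ((((Sinapis,Salmo),(Bacillus,Yersinia)),((Meleagris,Cricetus),(Betula,Schizosaccharomyces))),(((Felis,Salamandra),((Salmonella,Alnus),(Klebsiella,Shigella))),(Takifugu,Oryza))).
That clade contains 16 terminal taxa: Alnus, Bacillus, Betula, Cricetus, Felis, Klebsiella, Meleagris, Oryza, Salamandra, Salmo, Salmonella, Schizosaccharomyces, Shigella, Sinapis, Takifugu, Yersinia.

16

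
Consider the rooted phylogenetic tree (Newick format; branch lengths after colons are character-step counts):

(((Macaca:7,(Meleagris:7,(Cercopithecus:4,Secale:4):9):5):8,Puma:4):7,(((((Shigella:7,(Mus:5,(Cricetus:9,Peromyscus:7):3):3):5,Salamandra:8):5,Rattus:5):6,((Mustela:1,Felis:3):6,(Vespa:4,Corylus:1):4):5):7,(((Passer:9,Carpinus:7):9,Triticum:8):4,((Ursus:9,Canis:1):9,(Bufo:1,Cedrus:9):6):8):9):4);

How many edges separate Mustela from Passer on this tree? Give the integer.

The MRCA of Mustela and Passer is the node subtending (((((Shigella,(Mus,(Cricetus,Peromyscus))),Salamandra),Rattus),((Mustela,Felis),(Vespa,Corylus))),(((Passer,Carpinus),Triticum),((Ursus,Canis),(Bufo,Cedrus)))).
From Mustela up to that node: 4 branches. From Passer up to the same node: 4 branches. Total: 4 + 4 = 8.

8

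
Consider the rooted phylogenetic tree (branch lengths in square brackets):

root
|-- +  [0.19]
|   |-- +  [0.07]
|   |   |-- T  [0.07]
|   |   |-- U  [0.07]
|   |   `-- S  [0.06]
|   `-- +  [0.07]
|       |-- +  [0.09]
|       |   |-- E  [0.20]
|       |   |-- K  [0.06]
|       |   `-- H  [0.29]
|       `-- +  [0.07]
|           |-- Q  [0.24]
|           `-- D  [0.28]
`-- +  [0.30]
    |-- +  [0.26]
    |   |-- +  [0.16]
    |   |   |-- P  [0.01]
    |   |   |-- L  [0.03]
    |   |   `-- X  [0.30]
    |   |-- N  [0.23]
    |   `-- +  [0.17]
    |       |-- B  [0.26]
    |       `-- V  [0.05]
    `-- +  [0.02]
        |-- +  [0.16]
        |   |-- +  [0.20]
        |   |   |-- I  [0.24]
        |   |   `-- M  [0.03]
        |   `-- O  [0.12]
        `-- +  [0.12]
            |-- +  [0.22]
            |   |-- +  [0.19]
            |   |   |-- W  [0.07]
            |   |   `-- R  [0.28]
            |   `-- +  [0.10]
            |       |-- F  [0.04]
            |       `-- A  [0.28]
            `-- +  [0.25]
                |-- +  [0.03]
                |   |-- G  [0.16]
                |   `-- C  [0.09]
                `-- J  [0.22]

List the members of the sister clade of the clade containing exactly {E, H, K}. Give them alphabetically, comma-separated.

D, Q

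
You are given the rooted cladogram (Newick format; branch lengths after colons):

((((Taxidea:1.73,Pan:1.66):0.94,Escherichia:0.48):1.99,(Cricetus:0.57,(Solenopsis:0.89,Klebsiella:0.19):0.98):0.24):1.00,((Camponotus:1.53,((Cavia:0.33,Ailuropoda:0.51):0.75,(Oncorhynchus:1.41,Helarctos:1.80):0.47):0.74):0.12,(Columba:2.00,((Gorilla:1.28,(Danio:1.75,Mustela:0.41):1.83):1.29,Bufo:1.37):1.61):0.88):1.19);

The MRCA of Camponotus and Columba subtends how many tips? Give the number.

The MRCA of Camponotus and Columba is the node subtending ((Camponotus,((Cavia,Ailuropoda),(Oncorhynchus,Helarctos))),(Columba,((Gorilla,(Danio,Mustela)),Bufo))).
That clade contains 10 terminal taxa: Ailuropoda, Bufo, Camponotus, Cavia, Columba, Danio, Gorilla, Helarctos, Mustela, Oncorhynchus.

10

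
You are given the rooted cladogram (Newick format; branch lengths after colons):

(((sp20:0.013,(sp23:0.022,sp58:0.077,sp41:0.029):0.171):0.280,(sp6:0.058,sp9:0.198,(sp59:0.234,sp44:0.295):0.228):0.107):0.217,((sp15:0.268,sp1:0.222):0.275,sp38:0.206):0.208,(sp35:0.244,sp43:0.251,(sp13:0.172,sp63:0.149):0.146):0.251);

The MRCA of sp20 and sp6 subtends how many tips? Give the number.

The MRCA of sp20 and sp6 is the node subtending ((sp20,(sp23,sp58,sp41)),(sp6,sp9,(sp59,sp44))).
That clade contains 8 terminal taxa: sp20, sp23, sp41, sp44, sp58, sp59, sp6, sp9.

8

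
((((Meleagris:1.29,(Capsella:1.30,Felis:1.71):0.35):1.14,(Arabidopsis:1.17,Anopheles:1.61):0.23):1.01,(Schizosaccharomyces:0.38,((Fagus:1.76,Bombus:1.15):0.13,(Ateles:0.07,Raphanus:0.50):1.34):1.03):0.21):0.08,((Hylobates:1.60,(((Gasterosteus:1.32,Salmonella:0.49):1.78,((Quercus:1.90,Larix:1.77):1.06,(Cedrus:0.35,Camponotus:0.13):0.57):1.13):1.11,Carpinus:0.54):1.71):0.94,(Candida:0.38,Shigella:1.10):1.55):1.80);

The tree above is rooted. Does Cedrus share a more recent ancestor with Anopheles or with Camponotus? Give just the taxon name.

The MRCA of Cedrus and Camponotus subtends (Cedrus,Camponotus) (2 taxa).
The MRCA of Cedrus and Anopheles is the root, subtending the entire tree (20 taxa).
The first is nested inside the second, so Cedrus shares a more recent common ancestor with Camponotus.

Camponotus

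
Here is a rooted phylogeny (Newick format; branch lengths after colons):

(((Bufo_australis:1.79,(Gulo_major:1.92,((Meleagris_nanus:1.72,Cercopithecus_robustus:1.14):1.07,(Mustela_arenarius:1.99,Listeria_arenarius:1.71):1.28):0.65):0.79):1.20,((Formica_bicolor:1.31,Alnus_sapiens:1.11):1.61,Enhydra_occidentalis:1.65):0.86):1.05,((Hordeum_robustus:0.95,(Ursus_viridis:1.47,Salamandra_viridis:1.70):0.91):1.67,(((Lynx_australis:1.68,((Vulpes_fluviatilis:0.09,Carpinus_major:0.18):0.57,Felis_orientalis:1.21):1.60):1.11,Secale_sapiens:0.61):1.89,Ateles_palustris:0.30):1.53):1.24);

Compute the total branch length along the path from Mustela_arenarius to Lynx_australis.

The path runs Mustela_arenarius → … → MRCA → … → Lynx_australis; the MRCA is the root of the tree.
Branch lengths along that path: 1.99 + 1.28 + 0.65 + 0.79 + 1.20 + 1.05 + 1.24 + 1.53 + 1.89 + 1.11 + 1.68 = 14.41.

14.41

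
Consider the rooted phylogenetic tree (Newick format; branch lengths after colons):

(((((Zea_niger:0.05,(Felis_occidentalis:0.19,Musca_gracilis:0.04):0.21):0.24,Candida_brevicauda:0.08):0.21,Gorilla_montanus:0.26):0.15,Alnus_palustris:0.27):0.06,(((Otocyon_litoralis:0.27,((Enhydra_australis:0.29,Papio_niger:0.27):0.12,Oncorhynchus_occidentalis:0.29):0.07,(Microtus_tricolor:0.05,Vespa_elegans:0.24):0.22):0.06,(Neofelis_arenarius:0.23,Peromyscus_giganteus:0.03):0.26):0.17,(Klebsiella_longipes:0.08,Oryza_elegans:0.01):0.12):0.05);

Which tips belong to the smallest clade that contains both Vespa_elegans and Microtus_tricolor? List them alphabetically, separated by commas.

Tracing Vespa_elegans: it sits inside (Microtus_tricolor,Vespa_elegans).
Tracing Microtus_tricolor: it sits inside (Microtus_tricolor,Vespa_elegans).
The smallest clade enclosing both is (Microtus_tricolor,Vespa_elegans); the answer is its 2 terminal taxa in alphabetical order.

Microtus_tricolor, Vespa_elegans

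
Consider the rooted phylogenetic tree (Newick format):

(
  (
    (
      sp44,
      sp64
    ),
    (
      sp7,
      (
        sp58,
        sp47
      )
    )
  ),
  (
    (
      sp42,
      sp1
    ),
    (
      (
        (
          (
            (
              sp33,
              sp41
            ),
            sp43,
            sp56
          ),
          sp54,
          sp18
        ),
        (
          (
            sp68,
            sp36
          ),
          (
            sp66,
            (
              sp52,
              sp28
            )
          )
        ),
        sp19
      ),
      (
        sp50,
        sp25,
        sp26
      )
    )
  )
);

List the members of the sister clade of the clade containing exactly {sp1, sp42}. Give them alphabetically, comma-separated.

sp18, sp19, sp25, sp26, sp28, sp33, sp36, sp41, sp43, sp50, sp52, sp54, sp56, sp66, sp68

The clade containing exactly {sp1, sp42} attaches to the tree at the node subtending ((sp42,sp1),(((((sp33,sp41),sp43,sp56),sp54,sp18),((sp68,sp36),(sp66,(sp52,sp28))),sp19),(sp50,sp25,sp26))).
The other lineage descending from that same node — the sister group — is (((((sp33,sp41),sp43,sp56),sp54,sp18),((sp68,sp36),(sp66,(sp52,sp28))),sp19),(sp50,sp25,sp26)); its 15 tips in alphabetical order are the answer.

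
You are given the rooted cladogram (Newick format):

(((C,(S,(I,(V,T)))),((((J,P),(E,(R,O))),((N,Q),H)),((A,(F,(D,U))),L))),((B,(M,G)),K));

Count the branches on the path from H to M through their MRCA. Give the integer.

9

The MRCA of H and M is the root of the tree.
From H up to that node: 5 branches. From M up to the same node: 4 branches. Total: 5 + 4 = 9.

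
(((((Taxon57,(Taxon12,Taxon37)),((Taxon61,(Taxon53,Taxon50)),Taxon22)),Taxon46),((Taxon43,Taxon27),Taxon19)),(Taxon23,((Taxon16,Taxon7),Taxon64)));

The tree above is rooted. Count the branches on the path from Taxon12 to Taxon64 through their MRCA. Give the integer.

The MRCA of Taxon12 and Taxon64 is the root of the tree.
From Taxon12 up to that node: 6 branches. From Taxon64 up to the same node: 3 branches. Total: 6 + 3 = 9.

9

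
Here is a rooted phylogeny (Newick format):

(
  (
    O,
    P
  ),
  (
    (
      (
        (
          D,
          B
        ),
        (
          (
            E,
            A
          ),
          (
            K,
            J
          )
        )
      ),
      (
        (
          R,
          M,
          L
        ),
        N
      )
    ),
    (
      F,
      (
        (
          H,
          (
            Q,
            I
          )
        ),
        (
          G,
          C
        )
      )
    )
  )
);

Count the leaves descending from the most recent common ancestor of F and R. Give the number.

16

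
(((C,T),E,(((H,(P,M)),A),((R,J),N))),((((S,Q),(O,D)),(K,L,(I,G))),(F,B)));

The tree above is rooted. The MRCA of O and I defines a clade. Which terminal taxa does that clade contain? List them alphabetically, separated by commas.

D, G, I, K, L, O, Q, S

Tracing O: it sits inside (O,D).
Tracing I: it sits inside (I,G).
The smallest clade enclosing both is (((S,Q),(O,D)),(K,L,(I,G))); the answer is its 8 terminal taxa in alphabetical order.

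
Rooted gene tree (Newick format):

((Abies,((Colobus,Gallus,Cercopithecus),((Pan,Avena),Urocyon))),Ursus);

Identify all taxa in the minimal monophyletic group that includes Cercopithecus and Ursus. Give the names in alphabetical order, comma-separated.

Abies, Avena, Cercopithecus, Colobus, Gallus, Pan, Urocyon, Ursus

Tracing Cercopithecus: it sits inside (Colobus,Gallus,Cercopithecus).
Tracing Ursus: it attaches directly to the root.
The smallest clade enclosing both is the whole tree (their MRCA is the root), so the answer is all 8 tips in alphabetical order.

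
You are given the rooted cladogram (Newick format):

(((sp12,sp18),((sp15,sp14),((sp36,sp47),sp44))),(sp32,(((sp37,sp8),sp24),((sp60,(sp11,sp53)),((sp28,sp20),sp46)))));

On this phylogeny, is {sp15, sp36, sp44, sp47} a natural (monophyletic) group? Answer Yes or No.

The MRCA of the listed taxa subtends ((sp15,sp14),((sp36,sp47),sp44)).
That clade also contains sp14, which is not in the proposed group, so the group is not monophyletic.

No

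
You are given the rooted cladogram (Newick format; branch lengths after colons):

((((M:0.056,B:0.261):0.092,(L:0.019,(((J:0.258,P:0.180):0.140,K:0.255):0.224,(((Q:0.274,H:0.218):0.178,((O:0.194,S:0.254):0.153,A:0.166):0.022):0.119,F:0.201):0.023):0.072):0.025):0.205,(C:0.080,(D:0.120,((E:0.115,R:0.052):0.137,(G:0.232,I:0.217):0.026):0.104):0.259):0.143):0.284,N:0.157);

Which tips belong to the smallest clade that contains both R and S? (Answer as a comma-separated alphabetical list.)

A, B, C, D, E, F, G, H, I, J, K, L, M, O, P, Q, R, S

Tracing R: it sits inside (E,R).
Tracing S: it sits inside (O,S).
The smallest clade enclosing both is (((M,B),(L,(((J,P),K),(((Q,H),((O,S),A)),F)))),(C,(D,((E,R),(G,I))))); the answer is its 18 terminal taxa in alphabetical order.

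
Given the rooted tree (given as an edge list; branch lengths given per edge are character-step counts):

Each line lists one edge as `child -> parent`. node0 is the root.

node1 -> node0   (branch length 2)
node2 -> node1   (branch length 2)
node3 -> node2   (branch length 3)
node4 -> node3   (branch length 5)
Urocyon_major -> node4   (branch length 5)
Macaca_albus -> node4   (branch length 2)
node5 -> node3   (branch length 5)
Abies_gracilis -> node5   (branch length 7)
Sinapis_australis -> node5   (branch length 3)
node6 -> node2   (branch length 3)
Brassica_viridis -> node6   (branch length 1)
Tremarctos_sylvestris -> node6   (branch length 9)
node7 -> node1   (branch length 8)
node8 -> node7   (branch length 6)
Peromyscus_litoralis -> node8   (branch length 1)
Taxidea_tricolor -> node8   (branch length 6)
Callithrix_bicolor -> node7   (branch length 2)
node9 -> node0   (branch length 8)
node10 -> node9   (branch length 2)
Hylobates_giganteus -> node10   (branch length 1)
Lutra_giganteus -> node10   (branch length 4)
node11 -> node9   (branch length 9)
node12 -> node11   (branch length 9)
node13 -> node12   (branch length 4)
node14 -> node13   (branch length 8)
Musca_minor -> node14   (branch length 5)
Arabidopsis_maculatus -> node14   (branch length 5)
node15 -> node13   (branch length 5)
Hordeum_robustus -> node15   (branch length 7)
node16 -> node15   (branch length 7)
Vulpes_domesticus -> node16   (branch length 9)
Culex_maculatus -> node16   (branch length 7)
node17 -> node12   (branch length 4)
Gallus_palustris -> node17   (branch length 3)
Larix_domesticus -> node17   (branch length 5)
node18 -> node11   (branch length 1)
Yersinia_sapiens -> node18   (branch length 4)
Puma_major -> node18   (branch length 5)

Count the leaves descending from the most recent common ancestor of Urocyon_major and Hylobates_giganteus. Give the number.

The MRCA of Urocyon_major and Hylobates_giganteus is the root, so the clade is the entire tree.
That clade contains 20 terminal taxa: Abies_gracilis, Arabidopsis_maculatus, Brassica_viridis, Callithrix_bicolor, Culex_maculatus, Gallus_palustris, Hordeum_robustus, Hylobates_giganteus, Larix_domesticus, Lutra_giganteus, Macaca_albus, Musca_minor, Peromyscus_litoralis, Puma_major, Sinapis_australis, Taxidea_tricolor, Tremarctos_sylvestris, Urocyon_major, Vulpes_domesticus, Yersinia_sapiens.

20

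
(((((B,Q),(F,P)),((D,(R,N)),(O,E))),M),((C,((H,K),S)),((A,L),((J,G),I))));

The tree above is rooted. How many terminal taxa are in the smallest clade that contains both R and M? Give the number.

10

The MRCA of R and M is the node subtending ((((B,Q),(F,P)),((D,(R,N)),(O,E))),M).
That clade contains 10 terminal taxa: B, D, E, F, M, N, O, P, Q, R.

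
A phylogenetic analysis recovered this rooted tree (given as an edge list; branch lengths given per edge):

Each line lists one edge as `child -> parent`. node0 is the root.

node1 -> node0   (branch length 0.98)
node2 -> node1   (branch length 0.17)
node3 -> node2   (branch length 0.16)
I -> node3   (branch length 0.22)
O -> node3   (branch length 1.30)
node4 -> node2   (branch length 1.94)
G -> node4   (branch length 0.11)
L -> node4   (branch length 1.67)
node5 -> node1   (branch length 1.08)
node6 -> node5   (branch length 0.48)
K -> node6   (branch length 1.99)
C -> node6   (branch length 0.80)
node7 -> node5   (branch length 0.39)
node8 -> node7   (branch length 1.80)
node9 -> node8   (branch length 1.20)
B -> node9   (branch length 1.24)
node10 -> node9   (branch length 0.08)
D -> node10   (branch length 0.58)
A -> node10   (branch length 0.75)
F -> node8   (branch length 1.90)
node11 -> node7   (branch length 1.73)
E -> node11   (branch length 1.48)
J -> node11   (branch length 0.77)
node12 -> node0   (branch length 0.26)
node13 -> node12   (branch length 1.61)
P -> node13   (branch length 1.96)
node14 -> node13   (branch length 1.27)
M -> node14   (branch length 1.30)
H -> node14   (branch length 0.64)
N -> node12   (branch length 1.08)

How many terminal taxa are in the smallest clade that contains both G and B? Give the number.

12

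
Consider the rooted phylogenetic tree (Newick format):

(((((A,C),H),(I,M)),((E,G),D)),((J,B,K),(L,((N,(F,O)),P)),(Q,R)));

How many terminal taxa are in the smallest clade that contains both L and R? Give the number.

10

The MRCA of L and R is the node subtending ((J,B,K),(L,((N,(F,O)),P)),(Q,R)).
That clade contains 10 terminal taxa: B, F, J, K, L, N, O, P, Q, R.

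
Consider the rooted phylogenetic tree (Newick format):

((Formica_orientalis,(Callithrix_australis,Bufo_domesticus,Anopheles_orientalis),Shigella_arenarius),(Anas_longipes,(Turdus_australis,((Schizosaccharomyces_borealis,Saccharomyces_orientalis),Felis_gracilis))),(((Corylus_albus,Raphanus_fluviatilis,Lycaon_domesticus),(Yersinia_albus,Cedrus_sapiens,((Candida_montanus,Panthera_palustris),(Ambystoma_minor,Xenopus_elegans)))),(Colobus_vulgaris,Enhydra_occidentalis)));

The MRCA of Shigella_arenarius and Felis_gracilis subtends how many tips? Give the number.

The MRCA of Shigella_arenarius and Felis_gracilis is the root, so the clade is the entire tree.
That clade contains 21 terminal taxa: Ambystoma_minor, Anas_longipes, Anopheles_orientalis, Bufo_domesticus, Callithrix_australis, Candida_montanus, Cedrus_sapiens, Colobus_vulgaris, Corylus_albus, Enhydra_occidentalis, Felis_gracilis, Formica_orientalis, Lycaon_domesticus, Panthera_palustris, Raphanus_fluviatilis, Saccharomyces_orientalis, Schizosaccharomyces_borealis, Shigella_arenarius, Turdus_australis, Xenopus_elegans, Yersinia_albus.

21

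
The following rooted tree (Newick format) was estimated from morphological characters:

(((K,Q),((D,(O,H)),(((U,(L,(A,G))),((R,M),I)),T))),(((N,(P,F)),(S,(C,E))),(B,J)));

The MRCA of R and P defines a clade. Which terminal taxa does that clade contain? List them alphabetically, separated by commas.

Tracing R: it sits inside (R,M).
Tracing P: it sits inside (P,F).
The smallest clade enclosing both is the whole tree (their MRCA is the root), so the answer is all 21 tips in alphabetical order.

A, B, C, D, E, F, G, H, I, J, K, L, M, N, O, P, Q, R, S, T, U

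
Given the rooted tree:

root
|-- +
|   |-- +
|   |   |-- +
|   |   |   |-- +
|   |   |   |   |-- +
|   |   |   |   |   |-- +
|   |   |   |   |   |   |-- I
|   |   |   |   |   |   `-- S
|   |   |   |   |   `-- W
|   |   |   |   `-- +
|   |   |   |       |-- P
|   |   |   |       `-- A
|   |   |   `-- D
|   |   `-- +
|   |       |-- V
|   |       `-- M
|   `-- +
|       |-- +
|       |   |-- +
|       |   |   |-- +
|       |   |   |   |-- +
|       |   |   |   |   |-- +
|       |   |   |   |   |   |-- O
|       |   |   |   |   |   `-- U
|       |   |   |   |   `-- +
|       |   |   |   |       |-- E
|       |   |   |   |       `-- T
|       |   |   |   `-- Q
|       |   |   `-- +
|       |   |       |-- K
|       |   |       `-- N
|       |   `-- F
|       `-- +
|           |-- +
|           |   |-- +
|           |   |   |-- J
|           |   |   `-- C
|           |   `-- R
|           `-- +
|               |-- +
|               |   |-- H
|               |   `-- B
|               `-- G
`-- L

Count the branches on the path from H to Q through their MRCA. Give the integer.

The MRCA of H and Q is the node subtending ((((((O,U),(E,T)),Q),(K,N)),F),(((J,C),R),((H,B),G))).
From H up to that node: 4 branches. From Q up to the same node: 4 branches. Total: 4 + 4 = 8.

8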